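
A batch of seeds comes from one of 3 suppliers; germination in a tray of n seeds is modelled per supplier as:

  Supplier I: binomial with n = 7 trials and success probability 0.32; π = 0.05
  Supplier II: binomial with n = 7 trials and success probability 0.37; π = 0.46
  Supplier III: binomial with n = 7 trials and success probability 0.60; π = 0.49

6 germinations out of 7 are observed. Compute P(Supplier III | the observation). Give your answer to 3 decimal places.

0.921

The responsibility of component k is P(Z=k) f_k(x) divided by Σ_j P(Z=j) f_j(x).
Evaluate each component's likelihood at the observed value:
  L_I = C(7,6)·0.32^6·0.68^1 = 7·0.00107374·0.68 = 0.00511101
  L_II = C(7,6)·0.37^6·0.63^1 = 7·0.00256573·0.63 = 0.0113149
  L_III = C(7,6)·0.60^6·0.40^1 = 7·0.046656·0.4 = 0.130637
Multiply by the mixture weights:
  P(Z=I)·L_I = 0.05 × 0.00511101 = 0.000255551
  P(Z=II)·L_II = 0.46 × 0.0113149 = 0.00520483
  P(Z=III)·L_III = 0.49 × 0.130637 = 0.064012
Sum: 0.000255551 + 0.00520483 + 0.064012 = 0.0694724
P(Supplier III | data) = 0.064012 / 0.0694724 ≈ 0.921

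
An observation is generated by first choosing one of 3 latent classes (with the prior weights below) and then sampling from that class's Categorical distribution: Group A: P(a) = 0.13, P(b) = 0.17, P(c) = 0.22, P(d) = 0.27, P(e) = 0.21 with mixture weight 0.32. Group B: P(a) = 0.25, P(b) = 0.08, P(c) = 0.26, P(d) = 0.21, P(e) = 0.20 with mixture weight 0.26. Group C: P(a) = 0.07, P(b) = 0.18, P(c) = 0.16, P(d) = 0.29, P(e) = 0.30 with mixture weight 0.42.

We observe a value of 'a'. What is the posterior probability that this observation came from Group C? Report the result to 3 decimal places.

Posterior ∝ prior × likelihood, so P(k | x) ∝ π_k f_k(x); normalise over all components.
Component likelihoods at x = 'a':
  L_A = 0.13
  L_B = 0.25
  L_C = 0.07
Weight by the priors:
  π_A·L_A = 0.32 × 0.13 = 0.0416
  π_B·L_B = 0.26 × 0.25 = 0.065
  π_C·L_C = 0.42 × 0.07 = 0.0294
Normaliser: 0.0416 + 0.065 + 0.0294 = 0.136
Responsibility of Group C: 0.0294 / 0.136 ≈ 0.216

0.216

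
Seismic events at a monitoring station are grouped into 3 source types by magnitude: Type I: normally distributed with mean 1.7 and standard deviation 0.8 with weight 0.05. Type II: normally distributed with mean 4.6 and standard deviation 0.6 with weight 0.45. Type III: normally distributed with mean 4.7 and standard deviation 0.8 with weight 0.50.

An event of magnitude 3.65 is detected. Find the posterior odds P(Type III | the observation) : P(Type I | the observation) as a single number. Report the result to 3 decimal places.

82.431

Posterior odds = (P(Z=i) f_i(x)) / (P(Z=j) f_j(x)); the normalising sum cancels.
Evaluate each component's likelihood at the observed value:
  L_I = 0.0255658
  L_II = 0.189838
  L_III = 0.210741
Posterior odds = (P(Z=III)·L_III) / (P(Z=I)·L_I) = (0.50·0.210741) / (0.05·0.0255658) = 0.105371 / 0.00127829 ≈ 82.431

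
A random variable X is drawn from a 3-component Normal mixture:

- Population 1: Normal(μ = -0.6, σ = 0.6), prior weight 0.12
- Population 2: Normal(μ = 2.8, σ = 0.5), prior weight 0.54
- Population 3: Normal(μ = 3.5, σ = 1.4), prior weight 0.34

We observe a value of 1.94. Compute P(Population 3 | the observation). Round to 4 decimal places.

The responsibility of component k is π_k f_k(x) divided by Σ_j π_j f_j(x).
Evaluate each component's likelihood at the observed value:
  p_1 = 8.5357e-05
  p_2 = 0.181774
  p_3 = 0.153167
Unnormalised posteriors:
  π_1·p_1 = 0.12 × 8.5357e-05 = 1.02428e-05
  π_2·p_2 = 0.54 × 0.181774 = 0.0981579
  π_3·p_3 = 0.34 × 0.153167 = 0.0520767
Denominator: 1.02428e-05 + 0.0981579 + 0.0520767 = 0.150245
Responsibility of Population 3: 0.0520767 / 0.150245 ≈ 0.3466

0.3466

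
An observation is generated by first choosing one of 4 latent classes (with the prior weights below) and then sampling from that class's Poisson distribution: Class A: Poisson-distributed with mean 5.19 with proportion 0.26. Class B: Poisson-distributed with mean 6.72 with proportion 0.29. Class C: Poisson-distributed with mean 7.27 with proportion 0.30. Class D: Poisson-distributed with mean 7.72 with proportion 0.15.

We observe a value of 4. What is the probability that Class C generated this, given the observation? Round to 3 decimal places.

The responsibility of component k is π_k f_k(x) divided by Σ_j π_j f_j(x).
Poisson probabilities:
  L_A = 0.16845
  L_B = 0.10252
  L_C = 0.0810225
  L_D = 0.0656908
Prior × likelihood for each component:
  π_A·L_A = 0.26 × 0.16845 = 0.0437969
  π_B·L_B = 0.29 × 0.10252 = 0.0297307
  π_C·L_C = 0.30 × 0.0810225 = 0.0243067
  π_D·L_D = 0.15 × 0.0656908 = 0.00985362
Sum: 0.0437969 + 0.0297307 + 0.0243067 + 0.00985362 = 0.107688
Responsibility of Class C: 0.0243067 / 0.107688 ≈ 0.226

0.226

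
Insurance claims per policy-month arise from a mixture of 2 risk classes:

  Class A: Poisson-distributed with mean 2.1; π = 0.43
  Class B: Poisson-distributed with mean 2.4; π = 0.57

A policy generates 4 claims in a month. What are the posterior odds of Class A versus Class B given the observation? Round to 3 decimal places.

Only the two components matter; the odds are (P(Z=i) f_i(x)) / (P(Z=j) f_j(x)).
Component likelihoods at x = 4 claims:
  L_A = 0.099231
  L_B = 0.125408
Odds = (0.43/0.57) × (0.099231/0.125408) = 0.754386 × 0.791262 ≈ 0.597

0.597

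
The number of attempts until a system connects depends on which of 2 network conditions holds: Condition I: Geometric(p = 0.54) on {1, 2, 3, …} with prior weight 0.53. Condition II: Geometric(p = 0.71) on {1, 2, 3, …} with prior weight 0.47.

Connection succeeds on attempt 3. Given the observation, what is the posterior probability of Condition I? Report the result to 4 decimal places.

0.6833

By Bayes' theorem, P(k | x) = P(Z=k) f_k(x) / Σ_j P(Z=j) f_j(x).
Component likelihoods at x = 3:
  L_I = 0.54·(1−0.54)^2 = 0.54·0.2116 = 0.114264
  L_II = 0.71·(1−0.71)^2 = 0.71·0.0841 = 0.059711
Weight by the priors:
  P(Z=I)·L_I = 0.53 × 0.114264 = 0.0605599
  P(Z=II)·L_II = 0.47 × 0.059711 = 0.0280642
Normaliser: 0.0605599 + 0.0280642 = 0.0886241
So the posterior for Condition I is 0.0605599 / 0.0886241 ≈ 0.6833.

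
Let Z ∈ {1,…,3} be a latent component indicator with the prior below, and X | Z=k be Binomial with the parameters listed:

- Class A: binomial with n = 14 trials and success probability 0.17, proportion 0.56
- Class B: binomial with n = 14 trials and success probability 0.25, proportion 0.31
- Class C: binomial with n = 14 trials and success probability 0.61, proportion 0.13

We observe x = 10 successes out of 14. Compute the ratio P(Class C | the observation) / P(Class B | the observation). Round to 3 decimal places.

Posterior odds = (π_i f_i(x)) / (π_j f_j(x)); the normalising sum cancels.
Binomial probabilities:
  L_A = 9.57714e-06
  L_B = 0.00030205
  L_C = 0.165193
0.0214751 / 9.36356e-05 ≈ 229.347

229.347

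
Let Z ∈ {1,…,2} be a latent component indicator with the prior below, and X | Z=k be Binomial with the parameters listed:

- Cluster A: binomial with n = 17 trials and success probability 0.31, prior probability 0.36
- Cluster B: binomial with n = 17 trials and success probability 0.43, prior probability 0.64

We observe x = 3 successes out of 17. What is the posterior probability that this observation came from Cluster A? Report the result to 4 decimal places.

P(component k | x) = π_k·f_k(x) / marginal(x), where marginal(x) = Σ_j π_j·f_j(x).
Evaluate each component's likelihood at the observed value:
  p_A = 0.112326
  p_B = 0.0206615
Multiply by the mixture weights:
  π_A·p_A = 0.36 × 0.112326 = 0.0404375
  π_B·p_B = 0.64 × 0.0206615 = 0.0132234
Marginal: 0.0404375 + 0.0132234 = 0.0536608
P(Cluster A | the observation) ≈ 0.7536

0.7536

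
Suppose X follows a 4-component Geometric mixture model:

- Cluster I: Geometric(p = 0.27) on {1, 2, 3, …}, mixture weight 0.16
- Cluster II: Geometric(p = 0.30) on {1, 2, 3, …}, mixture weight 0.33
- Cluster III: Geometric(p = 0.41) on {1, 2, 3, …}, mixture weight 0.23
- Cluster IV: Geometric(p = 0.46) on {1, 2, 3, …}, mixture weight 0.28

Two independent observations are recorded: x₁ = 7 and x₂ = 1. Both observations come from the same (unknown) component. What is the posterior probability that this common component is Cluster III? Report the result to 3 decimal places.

0.195

The responsibility of component k is P(Z=k) f_k(x) divided by Σ_j P(Z=j) f_j(x).
Since both observations come from the same component, the likelihood for component k is f_k(x₁)·f_k(x₂).
  L_I = [0.0408602] × [0.27] = 0.0110323
  L_II = [0.0352947] × [0.3] = 0.0105884
  L_III = [0.017294] × [0.41] = 0.00709055
  L_IV = [0.0114057] × [0.46] = 0.0052466
Unnormalised posteriors:
  P(Z=I)·L_I = 0.16 × 0.0110323 = 0.00176516
  P(Z=II)·L_II = 0.33 × 0.0105884 = 0.00349418
  P(Z=III)·L_III = 0.23 × 0.00709055 = 0.00163083
  P(Z=IV)·L_IV = 0.28 × 0.0052466 = 0.00146905
Evidence: 0.00176516 + 0.00349418 + 0.00163083 + 0.00146905 = 0.00835921
So the posterior for Cluster III is 0.00163083 / 0.00835921 ≈ 0.195.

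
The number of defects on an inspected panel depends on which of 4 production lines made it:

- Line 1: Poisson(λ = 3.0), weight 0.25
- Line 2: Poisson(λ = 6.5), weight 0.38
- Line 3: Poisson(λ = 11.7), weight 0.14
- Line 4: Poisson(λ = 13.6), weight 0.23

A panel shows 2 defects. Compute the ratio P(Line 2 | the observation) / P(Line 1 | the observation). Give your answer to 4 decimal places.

0.2155

The posterior odds equal the prior odds times the likelihood ratio: (P(Z=i)/P(Z=j))·(f_i(x)/f_j(x)).
Component likelihoods at x = 2 defects:
  p_1 = e^(−3.0)·3.0^2/2! = 0.224042
  p_2 = e^(−6.5)·6.5^2/2! = 0.0317602
  p_3 = e^(−11.7)·11.7^2/2! = 0.00056767
  p_4 = e^(−13.6)·13.6^2/2! = 0.000114721
0.0120689 / 0.0560105 ≈ 0.2155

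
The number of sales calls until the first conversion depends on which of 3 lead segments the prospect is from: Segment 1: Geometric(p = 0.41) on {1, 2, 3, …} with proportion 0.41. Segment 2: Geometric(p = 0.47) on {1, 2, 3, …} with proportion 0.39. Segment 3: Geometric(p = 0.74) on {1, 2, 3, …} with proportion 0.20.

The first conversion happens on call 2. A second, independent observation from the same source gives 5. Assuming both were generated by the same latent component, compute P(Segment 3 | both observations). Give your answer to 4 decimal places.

0.0150

The responsibility of component k is P(Z=k) f_k(x) divided by Σ_j P(Z=j) f_j(x).
Since both observations come from the same component, the likelihood for component k is f_k(x₁)·f_k(x₂).
  p_1 = [0.2419] × [0.0496812] = 0.0120179
  p_2 = [0.2491] × [0.0370853] = 0.00923794
  p_3 = [0.1924] × [0.00338162] = 0.000650624
Multiply by the mixture weights:
  P(Z=1)·p_1 = 0.41 × 0.0120179 = 0.00492733
  P(Z=2)·p_2 = 0.39 × 0.00923794 = 0.0036028
  P(Z=3)·p_3 = 0.20 × 0.000650624 = 0.000130125
Evidence: 0.00492733 + 0.0036028 + 0.000130125 = 0.00866025
Responsibility of Segment 3: 0.000130125 / 0.00866025 ≈ 0.0150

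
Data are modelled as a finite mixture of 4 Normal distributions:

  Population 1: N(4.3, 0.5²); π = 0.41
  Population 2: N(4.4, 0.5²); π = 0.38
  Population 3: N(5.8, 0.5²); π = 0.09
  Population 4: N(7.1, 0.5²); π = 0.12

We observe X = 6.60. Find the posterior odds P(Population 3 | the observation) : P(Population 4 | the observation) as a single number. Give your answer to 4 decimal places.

0.3438

Only the two components matter; the odds are (π_i f_i(x)) / (π_j f_j(x)).
Component likelihoods at x = 6.60:
  p_1 = (1/(0.5·√(2π)))·exp(−(6.60−4.3)²/(2·0.5²)) = 0.797885·exp(-10.58000) = 2.02817e-05
  p_2 = (1/(0.5·√(2π)))·exp(−(6.60−4.4)²/(2·0.5²)) = 0.797885·exp(-9.68000) = 4.98849e-05
  p_3 = (1/(0.5·√(2π)))·exp(−(6.60−5.8)²/(2·0.5²)) = 0.797885·exp(-1.28000) = 0.221842
  p_4 = (1/(0.5·√(2π)))·exp(−(6.60−7.1)²/(2·0.5²)) = 0.797885·exp(-0.50000) = 0.483941
Posterior odds = (π_3·p_3) / (π_4·p_4) = (0.09·0.221842) / (0.12·0.483941) = 0.0199658 / 0.058073 ≈ 0.3438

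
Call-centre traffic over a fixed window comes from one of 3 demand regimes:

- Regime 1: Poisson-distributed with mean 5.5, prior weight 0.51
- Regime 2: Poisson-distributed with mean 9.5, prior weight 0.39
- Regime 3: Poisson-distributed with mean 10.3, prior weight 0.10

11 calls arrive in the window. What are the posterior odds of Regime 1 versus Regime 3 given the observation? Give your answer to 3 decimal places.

0.624

The posterior odds equal the prior odds times the likelihood ratio: (P(Z=i)/P(Z=j))·(f_i(x)/f_j(x)).
Component likelihoods at x = 11 calls:
  L_1 = 0.0142631
  L_2 = 0.106661
  L_3 = 0.116633
0.00727419 / 0.0116633 ≈ 0.624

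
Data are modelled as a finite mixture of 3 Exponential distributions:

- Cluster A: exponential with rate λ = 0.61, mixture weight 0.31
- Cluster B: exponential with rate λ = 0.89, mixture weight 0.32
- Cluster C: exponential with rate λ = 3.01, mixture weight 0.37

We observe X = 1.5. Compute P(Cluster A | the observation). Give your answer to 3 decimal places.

0.465

Apply Bayes' rule: the posterior for each component is proportional to its prior times its likelihood at x.
Evaluate each component's likelihood at the observed value:
  f_A = 0.61·e^(−0.61·1.5) = 0.61·e^(−0.9150) = 0.244315
  f_B = 0.89·e^(−0.89·1.5) = 0.89·e^(−1.3350) = 0.234211
  f_C = 3.01·e^(−3.01·1.5) = 3.01·e^(−4.5150) = 0.0329403
Prior × likelihood for each component:
  w_A·f_A = 0.31 × 0.244315 = 0.0757377
  w_B·f_B = 0.32 × 0.234211 = 0.0749474
  w_C·f_C = 0.37 × 0.0329403 = 0.0121879
Sum: 0.0757377 + 0.0749474 + 0.0121879 = 0.162873
Responsibility of Cluster A: 0.0757377 / 0.162873 ≈ 0.465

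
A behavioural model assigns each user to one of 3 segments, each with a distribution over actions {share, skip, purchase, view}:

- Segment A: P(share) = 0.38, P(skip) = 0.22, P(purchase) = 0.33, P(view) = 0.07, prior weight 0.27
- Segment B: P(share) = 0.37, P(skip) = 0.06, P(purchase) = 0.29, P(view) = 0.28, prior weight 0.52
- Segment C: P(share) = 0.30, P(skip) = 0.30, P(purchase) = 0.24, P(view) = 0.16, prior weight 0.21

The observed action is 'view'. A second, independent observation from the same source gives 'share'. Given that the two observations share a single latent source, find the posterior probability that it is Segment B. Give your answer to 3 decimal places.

0.757

By Bayes' theorem, P(k | x) = π_k f_k(x) / Σ_j π_j f_j(x).
Since both observations come from the same component, the likelihood for component k is f_k(x₁)·f_k(x₂).
  f_A = [P(view | comp) = 0.07] × [0.38] = 0.0266
  f_B = [P(view | comp) = 0.28] × [0.37] = 0.1036
  f_C = [P(view | comp) = 0.16] × [0.3] = 0.048
Prior × likelihood for each component:
  π_A·f_A = 0.27 × 0.0266 = 0.007182
  π_B·f_B = 0.52 × 0.1036 = 0.053872
  π_C·f_C = 0.21 × 0.048 = 0.01008
Denominator: 0.007182 + 0.053872 + 0.01008 = 0.071134
So the posterior for Segment B is 0.053872 / 0.071134 ≈ 0.757.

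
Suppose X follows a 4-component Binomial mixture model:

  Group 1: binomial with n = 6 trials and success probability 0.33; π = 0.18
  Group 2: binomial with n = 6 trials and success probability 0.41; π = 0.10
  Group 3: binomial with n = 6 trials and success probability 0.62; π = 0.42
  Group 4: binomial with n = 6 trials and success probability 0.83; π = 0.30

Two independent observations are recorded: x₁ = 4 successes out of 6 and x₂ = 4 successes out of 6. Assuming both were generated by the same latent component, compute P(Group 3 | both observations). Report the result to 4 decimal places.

0.7286

P(component k | x) = w_k·f_k(x) / marginal(x), where marginal(x) = Σ_j w_j·f_j(x).
Since both observations come from the same component, the likelihood for component k is f_k(x₁)·f_k(x₂).
  p_1 = [C(6,4)·0.33^4·0.67^2 = 15·0.0118592·0.4489 = 0.079854] × [0.079854] = 0.00637666
  p_2 = [C(6,4)·0.41^4·0.59^2 = 15·0.0282576·0.3481 = 0.147547] × [0.147547] = 0.0217701
  p_3 = [C(6,4)·0.62^4·0.38^2 = 15·0.147763·0.1444 = 0.320055] × [0.320055] = 0.102435
  p_4 = [C(6,4)·0.83^4·0.17^2 = 15·0.474583·0.0289 = 0.205732] × [0.205732] = 0.0423256
Multiply by the mixture weights:
  w_1·p_1 = 0.18 × 0.00637666 = 0.0011478
  w_2·p_2 = 0.10 × 0.0217701 = 0.00217701
  w_3·p_3 = 0.42 × 0.102435 = 0.0430229
  w_4·p_4 = 0.30 × 0.0423256 = 0.0126977
Normaliser: 0.0011478 + 0.00217701 + 0.0430229 + 0.0126977 = 0.0590454
P(Group 3 | x₁,x₂) ≈ 0.7286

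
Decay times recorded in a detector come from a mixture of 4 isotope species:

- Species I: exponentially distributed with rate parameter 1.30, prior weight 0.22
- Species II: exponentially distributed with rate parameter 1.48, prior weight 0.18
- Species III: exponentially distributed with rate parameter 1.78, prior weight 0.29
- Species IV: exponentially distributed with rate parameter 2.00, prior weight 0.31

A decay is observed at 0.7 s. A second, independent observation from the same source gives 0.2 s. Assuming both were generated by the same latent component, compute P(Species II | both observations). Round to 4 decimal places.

0.1707

P(component k | x) = P(Z=k)·f_k(x) / marginal(x), where marginal(x) = Σ_j P(Z=j)·f_j(x).
Since both observations come from the same component, the likelihood for component k is f_k(x₁)·f_k(x₂).
  p_I = [1.30·e^(−1.30·0.7) = 1.30·e^(−0.9100) = 0.523281] × [1.00237] = 0.52452
  p_II = [1.48·e^(−1.48·0.7) = 1.48·e^(−1.0360) = 0.52521] × [1.10081] = 0.578154
  p_III = [1.78·e^(−1.78·0.7) = 1.78·e^(−1.2460) = 0.512023] × [1.24684] = 0.638411
  p_IV = [2.00·e^(−2.00·0.7) = 2.00·e^(−1.4000) = 0.493194] × [1.34064] = 0.661196
Weight by the priors:
  P(Z=I)·p_I = 0.22 × 0.52452 = 0.115394
  P(Z=II)·p_II = 0.18 × 0.578154 = 0.104068
  P(Z=III)·p_III = 0.29 × 0.638411 = 0.185139
  P(Z=IV)·p_IV = 0.31 × 0.661196 = 0.204971
Normaliser: 0.115394 + 0.104068 + 0.185139 + 0.204971 = 0.609572
P(Species II | data) = 0.104068 / 0.609572 ≈ 0.1707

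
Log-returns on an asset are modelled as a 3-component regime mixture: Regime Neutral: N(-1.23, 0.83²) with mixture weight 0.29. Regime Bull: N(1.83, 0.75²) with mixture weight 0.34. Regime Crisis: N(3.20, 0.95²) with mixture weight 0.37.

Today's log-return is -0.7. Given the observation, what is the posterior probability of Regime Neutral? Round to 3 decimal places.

0.994

P(component k | x) = π_k·f_k(x) / marginal(x), where marginal(x) = Σ_j π_j·f_j(x).
Evaluate each component's likelihood at the observed value:
  f_Neutral = (1/(0.83·√(2π)))·exp(−(-0.7−-1.23)²/(2·0.83²)) = 0.480653·exp(-0.20388) = 0.392003
  f_Bull = (1/(0.75·√(2π)))·exp(−(-0.7−1.83)²/(2·0.75²)) = 0.531923·exp(-5.68969) = 0.00179824
  f_Crisis = (1/(0.95·√(2π)))·exp(−(-0.7−3.20)²/(2·0.95²)) = 0.419939·exp(-8.42659) = 9.19525e-05
Multiply by the mixture weights:
  π_Neutral·f_Neutral = 0.29 × 0.392003 = 0.113681
  π_Bull·f_Bull = 0.34 × 0.00179824 = 0.000611403
  π_Crisis·f_Crisis = 0.37 × 9.19525e-05 = 3.40224e-05
Denominator: 0.113681 + 0.000611403 + 3.40224e-05 = 0.114326
P(Regime Neutral | the observation) = 0.113681 / 0.114326 ≈ 0.994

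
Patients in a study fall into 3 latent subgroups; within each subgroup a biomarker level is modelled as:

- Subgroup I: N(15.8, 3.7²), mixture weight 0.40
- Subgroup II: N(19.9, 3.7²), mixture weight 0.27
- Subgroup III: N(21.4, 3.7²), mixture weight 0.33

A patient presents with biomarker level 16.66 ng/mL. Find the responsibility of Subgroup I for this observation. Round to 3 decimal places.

0.542

Posterior ∝ prior × likelihood, so P(k | x) ∝ π_k f_k(x); normalise over all components.
Normal densities:
  f_I = 0.104949
  f_II = 0.0734849
  f_III = 0.0474606
Unnormalised posteriors:
  π_I·f_I = 0.40 × 0.104949 = 0.0419795
  π_II·f_II = 0.27 × 0.0734849 = 0.0198409
  π_III·f_III = 0.33 × 0.0474606 = 0.015662
Marginal: 0.0419795 + 0.0198409 + 0.015662 = 0.0774824
P(Subgroup I | data) = 0.0419795 / 0.0774824 ≈ 0.542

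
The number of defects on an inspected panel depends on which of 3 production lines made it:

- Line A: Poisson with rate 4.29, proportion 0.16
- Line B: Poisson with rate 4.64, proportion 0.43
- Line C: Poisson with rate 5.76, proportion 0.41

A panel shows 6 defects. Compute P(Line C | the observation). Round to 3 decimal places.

Apply Bayes' rule: the posterior for each component is proportional to its prior times its likelihood at x.
Evaluate each component's likelihood at the observed value:
  L_A = e^(−4.29)·4.29^6/6! = 0.118656
  L_B = e^(−4.64)·4.64^6/6! = 0.133859
  L_C = e^(−5.76)·5.76^6/6! = 0.159833
Unnormalised posteriors:
  π_A·L_A = 0.16 × 0.118656 = 0.0189849
  π_B·L_B = 0.43 × 0.133859 = 0.0575596
  π_C·L_C = 0.41 × 0.159833 = 0.0655315
Evidence: 0.0189849 + 0.0575596 + 0.0655315 = 0.142076
So the posterior for Line C is 0.0655315 / 0.142076 ≈ 0.461.

0.461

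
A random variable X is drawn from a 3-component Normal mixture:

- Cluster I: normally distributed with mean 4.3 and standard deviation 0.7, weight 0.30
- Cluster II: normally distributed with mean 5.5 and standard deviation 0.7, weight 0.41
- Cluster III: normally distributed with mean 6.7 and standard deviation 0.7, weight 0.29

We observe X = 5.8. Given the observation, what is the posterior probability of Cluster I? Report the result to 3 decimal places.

Posterior ∝ prior × likelihood, so P(k | x) ∝ P(Z=k) f_k(x); normalise over all components.
Evaluate each component's likelihood at the observed value:
  p_I = 0.057373
  p_II = 0.51991
  p_III = 0.249376
Weight by the priors:
  P(Z=I)·p_I = 0.30 × 0.057373 = 0.0172119
  P(Z=II)·p_II = 0.41 × 0.51991 = 0.213163
  P(Z=III)·p_III = 0.29 × 0.249376 = 0.072319
Evidence: 0.0172119 + 0.213163 + 0.072319 = 0.302694
P(Cluster I | x) = 0.0172119 / 0.302694 ≈ 0.057

0.057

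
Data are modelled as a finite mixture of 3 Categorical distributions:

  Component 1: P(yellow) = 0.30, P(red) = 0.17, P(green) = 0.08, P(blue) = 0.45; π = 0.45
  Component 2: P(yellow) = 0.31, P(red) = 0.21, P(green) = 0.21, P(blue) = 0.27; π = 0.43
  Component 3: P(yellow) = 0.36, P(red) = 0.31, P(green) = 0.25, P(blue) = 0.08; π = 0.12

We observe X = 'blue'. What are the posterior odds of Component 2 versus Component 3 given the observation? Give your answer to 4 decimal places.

The posterior odds equal the prior odds times the likelihood ratio: (π_i/π_j)·(f_i(x)/f_j(x)).
Evaluate each component's likelihood at the observed value:
  f_1 = 0.45
  f_2 = 0.27
  f_3 = 0.08
Posterior odds = (π_2·f_2) / (π_3·f_3) = (0.43·0.27) / (0.12·0.08) = 0.1161 / 0.0096 ≈ 12.0938

12.0938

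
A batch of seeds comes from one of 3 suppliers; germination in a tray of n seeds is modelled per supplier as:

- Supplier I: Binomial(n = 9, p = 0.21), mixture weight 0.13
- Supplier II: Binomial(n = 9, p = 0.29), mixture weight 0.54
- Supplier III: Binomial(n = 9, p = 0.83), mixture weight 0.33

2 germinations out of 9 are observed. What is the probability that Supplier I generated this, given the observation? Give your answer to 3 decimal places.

Apply Bayes' rule: the posterior for each component is proportional to its prior times its likelihood at x.
Binomial probabilities:
  L_I = C(9,2)·0.21^2·0.79^7 = 36·0.0441·0.192039 = 0.304881
  L_II = C(9,2)·0.29^2·0.71^7 = 36·0.0841·0.0909512 = 0.275364
  L_III = C(9,2)·0.83^2·0.17^7 = 36·0.6889·4.10339e-06 = 0.000101766
Multiply by the mixture weights:
  w_I·L_I = 0.13 × 0.304881 = 0.0396346
  w_II·L_II = 0.54 × 0.275364 = 0.148696
  w_III·L_III = 0.33 × 0.000101766 = 3.35827e-05
Sum: 0.0396346 + 0.148696 + 3.35827e-05 = 0.188365
P(Supplier I | the observation) = 0.0396346 / 0.188365 ≈ 0.210

0.210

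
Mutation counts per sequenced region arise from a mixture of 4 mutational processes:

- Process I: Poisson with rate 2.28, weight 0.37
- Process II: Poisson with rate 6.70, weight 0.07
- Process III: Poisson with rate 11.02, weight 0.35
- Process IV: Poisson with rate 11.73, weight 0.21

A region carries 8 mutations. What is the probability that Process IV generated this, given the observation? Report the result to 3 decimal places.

0.272

The responsibility of component k is w_k f_k(x) divided by Σ_j w_j f_j(x).
Component likelihoods at x = 8 mutations:
  f_I = e^(−2.28)·2.28^8/8! = 0.00185254
  f_II = e^(−6.70)·6.70^8/8! = 0.123967
  f_III = e^(−11.02)·11.02^8/8! = 0.0883094
  f_IV = e^(−11.73)·11.73^8/8! = 0.0715466
Unnormalised posteriors:
  w_I·f_I = 0.37 × 0.00185254 = 0.000685439
  w_II·f_II = 0.07 × 0.123967 = 0.00867767
  w_III·f_III = 0.35 × 0.0883094 = 0.0309083
  w_IV·f_IV = 0.21 × 0.0715466 = 0.0150248
Marginal: 0.000685439 + 0.00867767 + 0.0309083 + 0.0150248 = 0.0552962
P(Process IV | data) ≈ 0.272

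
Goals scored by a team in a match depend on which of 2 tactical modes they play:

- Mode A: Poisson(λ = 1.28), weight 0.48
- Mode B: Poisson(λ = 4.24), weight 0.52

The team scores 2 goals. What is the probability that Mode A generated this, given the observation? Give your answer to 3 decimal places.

Apply Bayes' rule: the posterior for each component is proportional to its prior times its likelihood at x.
Component likelihoods at x = 2 goals:
  p_A = e^(−1.28)·1.28^2/2! = 0.227768
  p_B = e^(−4.24)·4.24^2/2! = 0.129507
Unnormalised posteriors:
  π_A·p_A = 0.48 × 0.227768 = 0.109329
  π_B·p_B = 0.52 × 0.129507 = 0.0673436
Sum: 0.109329 + 0.0673436 = 0.176672
So the posterior for Mode A is 0.109329 / 0.176672 ≈ 0.619.

0.619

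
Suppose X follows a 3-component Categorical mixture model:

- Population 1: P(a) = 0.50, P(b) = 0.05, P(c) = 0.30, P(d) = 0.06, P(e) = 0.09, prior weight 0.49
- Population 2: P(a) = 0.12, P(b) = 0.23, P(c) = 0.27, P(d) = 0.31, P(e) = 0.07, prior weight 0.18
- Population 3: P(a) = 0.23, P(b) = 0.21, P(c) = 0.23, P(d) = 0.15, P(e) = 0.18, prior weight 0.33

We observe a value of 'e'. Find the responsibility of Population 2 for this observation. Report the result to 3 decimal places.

0.109

Apply Bayes' rule: the posterior for each component is proportional to its prior times its likelihood at x.
Component likelihoods at x = 'e':
  f_1 = P(e | comp) = 0.09
  f_2 = P(e | comp) = 0.07
  f_3 = P(e | comp) = 0.18
Weight by the priors:
  π_1·f_1 = 0.49 × 0.09 = 0.0441
  π_2·f_2 = 0.18 × 0.07 = 0.0126
  π_3·f_3 = 0.33 × 0.18 = 0.0594
Denominator: 0.0441 + 0.0126 + 0.0594 = 0.1161
So the posterior for Population 2 is 0.0126 / 0.1161 ≈ 0.109.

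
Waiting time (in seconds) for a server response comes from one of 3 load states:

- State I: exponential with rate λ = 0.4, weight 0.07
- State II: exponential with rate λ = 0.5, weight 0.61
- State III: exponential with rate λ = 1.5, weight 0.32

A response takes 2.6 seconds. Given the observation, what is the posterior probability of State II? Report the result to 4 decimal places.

By Bayes' theorem, P(k | x) = P(Z=k) f_k(x) / Σ_j P(Z=j) f_j(x).
Evaluate each component's likelihood at the observed value:
  L_I = 0.4·e^(−0.4·2.6) = 0.4·e^(−1.0400) = 0.141382
  L_II = 0.5·e^(−0.5·2.6) = 0.5·e^(−1.3000) = 0.136266
  L_III = 1.5·e^(−1.5·2.6) = 1.5·e^(−3.9000) = 0.0303629
Multiply by the mixture weights:
  P(Z=I)·L_I = 0.07 × 0.141382 = 0.00989673
  P(Z=II)·L_II = 0.61 × 0.136266 = 0.0831222
  P(Z=III)·L_III = 0.32 × 0.0303629 = 0.00971612
Sum: 0.00989673 + 0.0831222 + 0.00971612 = 0.102735
Responsibility of State II: 0.0831222 / 0.102735 ≈ 0.8091

0.8091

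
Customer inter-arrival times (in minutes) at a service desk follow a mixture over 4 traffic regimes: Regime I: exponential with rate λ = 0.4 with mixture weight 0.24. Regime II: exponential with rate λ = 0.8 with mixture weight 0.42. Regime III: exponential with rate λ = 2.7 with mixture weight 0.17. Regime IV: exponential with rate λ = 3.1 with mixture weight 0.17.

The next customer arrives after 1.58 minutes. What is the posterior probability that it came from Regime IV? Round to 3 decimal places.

0.025

The responsibility of component k is P(Z=k) f_k(x) divided by Σ_j P(Z=j) f_j(x).
Exponential densities:
  f_I = 0.212611
  f_II = 0.226017
  f_III = 0.0379021
  f_IV = 0.0231306
Unnormalised posteriors:
  P(Z=I)·f_I = 0.24 × 0.212611 = 0.0510267
  P(Z=II)·f_II = 0.42 × 0.226017 = 0.0949273
  P(Z=III)·f_III = 0.17 × 0.0379021 = 0.00644336
  P(Z=IV)·f_IV = 0.17 × 0.0231306 = 0.00393221
Marginal: 0.0510267 + 0.0949273 + 0.00644336 + 0.00393221 = 0.15633
So the posterior for Regime IV is 0.00393221 / 0.15633 ≈ 0.025.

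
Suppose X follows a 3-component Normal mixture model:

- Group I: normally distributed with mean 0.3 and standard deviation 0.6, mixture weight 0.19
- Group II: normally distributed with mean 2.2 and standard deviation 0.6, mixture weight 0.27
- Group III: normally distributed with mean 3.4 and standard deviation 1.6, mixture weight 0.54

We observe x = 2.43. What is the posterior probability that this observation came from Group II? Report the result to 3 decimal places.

0.598

P(component k | x) = w_k·f_k(x) / marginal(x), where marginal(x) = Σ_j w_j·f_j(x).
Evaluate each component's likelihood at the observed value:
  p_I = 0.00121944
  p_II = 0.617803
  p_III = 0.207482
Multiply by the mixture weights:
  w_I·p_I = 0.19 × 0.00121944 = 0.000231694
  w_II·p_II = 0.27 × 0.617803 = 0.166807
  w_III·p_III = 0.54 × 0.207482 = 0.11204
Denominator: 0.000231694 + 0.166807 + 0.11204 = 0.279079
So the posterior for Group II is 0.166807 / 0.279079 ≈ 0.598.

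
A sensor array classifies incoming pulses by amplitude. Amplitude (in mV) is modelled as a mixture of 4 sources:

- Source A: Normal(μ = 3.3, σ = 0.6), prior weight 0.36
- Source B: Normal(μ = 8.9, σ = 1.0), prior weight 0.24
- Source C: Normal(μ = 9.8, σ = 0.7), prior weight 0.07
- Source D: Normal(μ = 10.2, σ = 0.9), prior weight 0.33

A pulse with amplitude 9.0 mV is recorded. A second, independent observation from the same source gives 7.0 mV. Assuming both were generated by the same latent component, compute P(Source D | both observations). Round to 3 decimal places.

0.008

Apply Bayes' rule: the posterior for each component is proportional to its prior times its likelihood at x.
Since both observations come from the same component, the likelihood for component k is f_k(x₁)·f_k(x₂).
  p_A = [(1/(0.6·√(2π)))·exp(−(9.0−3.3)²/(2·0.6²)) = 0.664904·exp(-45.12500) = 1.67966e-20] × [3.67394e-09] = 6.17095e-29
  p_B = [(1/(1.0·√(2π)))·exp(−(9.0−8.9)²/(2·1.0²)) = 0.398942·exp(-0.00500) = 0.396953] × [0.0656158] = 0.0260464
  p_C = [(1/(0.7·√(2π)))·exp(−(9.0−9.8)²/(2·0.7²)) = 0.569918·exp(-0.65306) = 0.296614] × [0.000191186] = 5.67084e-05
  p_D = [(1/(0.9·√(2π)))·exp(−(9.0−10.2)²/(2·0.9²)) = 0.443269·exp(-0.88889) = 0.182233] × [0.000797072] = 0.000145253
Prior × likelihood for each component:
  π_A·p_A = 0.36 × 6.17095e-29 = 2.22154e-29
  π_B·p_B = 0.24 × 0.0260464 = 0.00625113
  π_C·p_C = 0.07 × 5.67084e-05 = 3.96959e-06
  π_D·p_D = 0.33 × 0.000145253 = 4.79335e-05
Normaliser: 2.22154e-29 + 0.00625113 + 3.96959e-06 + 4.79335e-05 = 0.00630303
P(Source D | x₁,x₂) ≈ 0.008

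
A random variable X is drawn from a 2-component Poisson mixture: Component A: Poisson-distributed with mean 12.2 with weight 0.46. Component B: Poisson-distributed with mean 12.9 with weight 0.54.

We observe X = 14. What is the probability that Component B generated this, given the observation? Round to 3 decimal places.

Posterior ∝ prior × likelihood, so P(k | x) ∝ w_k f_k(x); normalise over all components.
Component likelihoods at x = 14:
  f_A = e^(−12.2)·12.2^14/14! = 0.0933763
  f_B = e^(−12.9)·12.9^14/14! = 0.101263
Multiply by the mixture weights:
  w_A·f_A = 0.46 × 0.0933763 = 0.0429531
  w_B·f_B = 0.54 × 0.101263 = 0.0546818
Marginal: 0.0429531 + 0.0546818 = 0.0976349
P(Component B | 14) = 0.0546818 / 0.0976349 ≈ 0.560

0.560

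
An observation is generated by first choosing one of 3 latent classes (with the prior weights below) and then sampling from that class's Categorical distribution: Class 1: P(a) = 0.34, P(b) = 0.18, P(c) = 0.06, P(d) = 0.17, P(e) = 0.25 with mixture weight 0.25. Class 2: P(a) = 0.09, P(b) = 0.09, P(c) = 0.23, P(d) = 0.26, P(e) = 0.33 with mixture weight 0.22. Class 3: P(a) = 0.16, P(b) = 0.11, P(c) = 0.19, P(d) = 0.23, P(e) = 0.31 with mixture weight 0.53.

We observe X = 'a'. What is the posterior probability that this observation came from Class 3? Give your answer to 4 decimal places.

0.4473

Posterior ∝ prior × likelihood, so P(k | x) ∝ w_k f_k(x); normalise over all components.
Component likelihoods at x = 'a':
  p_1 = P(a | comp) = 0.34
  p_2 = P(a | comp) = 0.09
  p_3 = P(a | comp) = 0.16
Prior × likelihood for each component:
  w_1·p_1 = 0.25 × 0.34 = 0.085
  w_2·p_2 = 0.22 × 0.09 = 0.0198
  w_3·p_3 = 0.53 × 0.16 = 0.0848
Marginal: 0.085 + 0.0198 + 0.0848 = 0.1896
P(Class 3 | data) = 0.0848 / 0.1896 ≈ 0.4473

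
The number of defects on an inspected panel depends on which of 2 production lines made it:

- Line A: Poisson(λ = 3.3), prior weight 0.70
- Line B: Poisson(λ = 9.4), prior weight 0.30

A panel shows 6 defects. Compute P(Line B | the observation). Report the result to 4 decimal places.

Posterior ∝ prior × likelihood, so P(k | x) ∝ w_k f_k(x); normalise over all components.
Evaluate each component's likelihood at the observed value:
  f_A = e^(−3.3)·3.3^6/6! = 0.0661575
  f_B = e^(−9.4)·9.4^6/6! = 0.0792623
Multiply by the mixture weights:
  w_A·f_A = 0.70 × 0.0661575 = 0.0463103
  w_B·f_B = 0.30 × 0.0792623 = 0.0237787
Marginal: 0.0463103 + 0.0237787 = 0.070089
P(Line B | the observation) ≈ 0.3393

0.3393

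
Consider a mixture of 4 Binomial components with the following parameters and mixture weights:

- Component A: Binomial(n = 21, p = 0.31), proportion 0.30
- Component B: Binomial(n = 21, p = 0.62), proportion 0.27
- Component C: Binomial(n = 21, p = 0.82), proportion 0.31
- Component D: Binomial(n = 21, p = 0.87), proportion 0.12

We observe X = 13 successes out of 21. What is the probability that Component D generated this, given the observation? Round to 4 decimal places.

Apply Bayes' rule: the posterior for each component is proportional to its prior times its likelihood at x.
Component likelihoods at x = 13 successes out of 21:
  L_A = C(21,13)·0.31^13·0.69^8 = 203490·2.44175e-07·0.0513798 = 0.00255292
  L_B = C(21,13)·0.62^13·0.38^8 = 203490·0.00200029·0.000434779 = 0.176972
  L_C = C(21,13)·0.82^13·0.18^8 = 203490·0.0757844·1.102e-06 = 0.0169943
  L_D = C(21,13)·0.87^13·0.13^8 = 203490·0.163588·8.15731e-08 = 0.00271544
Multiply by the mixture weights:
  π_A·L_A = 0.30 × 0.00255292 = 0.000765877
  π_B·L_B = 0.27 × 0.176972 = 0.0477824
  π_C·L_C = 0.31 × 0.0169943 = 0.00526823
  π_D·L_D = 0.12 × 0.00271544 = 0.000325853
Marginal: 0.000765877 + 0.0477824 + 0.00526823 + 0.000325853 = 0.0541423
P(Component D | the observation) = 0.000325853 / 0.0541423 ≈ 0.0060

0.0060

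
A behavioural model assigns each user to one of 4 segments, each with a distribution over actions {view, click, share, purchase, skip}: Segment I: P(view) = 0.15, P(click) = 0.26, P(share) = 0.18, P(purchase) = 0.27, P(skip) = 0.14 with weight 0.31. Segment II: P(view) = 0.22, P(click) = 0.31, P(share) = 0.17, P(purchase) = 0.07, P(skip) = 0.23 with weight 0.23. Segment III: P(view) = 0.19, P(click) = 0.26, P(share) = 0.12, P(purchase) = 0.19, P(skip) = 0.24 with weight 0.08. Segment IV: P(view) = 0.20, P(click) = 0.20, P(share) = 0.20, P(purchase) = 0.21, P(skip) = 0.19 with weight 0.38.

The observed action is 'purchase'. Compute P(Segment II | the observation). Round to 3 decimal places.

Apply Bayes' rule: the posterior for each component is proportional to its prior times its likelihood at x.
Evaluate each component's likelihood at the observed value:
  p_I = 0.27
  p_II = 0.07
  p_III = 0.19
  p_IV = 0.21
Weight by the priors:
  π_I·p_I = 0.31 × 0.27 = 0.0837
  π_II·p_II = 0.23 × 0.07 = 0.0161
  π_III·p_III = 0.08 × 0.19 = 0.0152
  π_IV·p_IV = 0.38 × 0.21 = 0.0798
Marginal: 0.0837 + 0.0161 + 0.0152 + 0.0798 = 0.1948
Responsibility of Segment II: 0.0161 / 0.1948 ≈ 0.083

0.083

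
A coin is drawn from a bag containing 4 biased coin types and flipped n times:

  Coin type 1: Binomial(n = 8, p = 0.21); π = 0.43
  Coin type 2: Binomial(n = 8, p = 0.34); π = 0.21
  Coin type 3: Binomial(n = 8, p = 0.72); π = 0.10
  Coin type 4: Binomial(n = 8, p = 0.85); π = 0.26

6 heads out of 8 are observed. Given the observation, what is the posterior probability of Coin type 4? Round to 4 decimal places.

0.6371

By Bayes' theorem, P(k | x) = P(Z=k) f_k(x) / Σ_j P(Z=j) f_j(x).
Component likelihoods at x = 6 heads out of 8:
  L_1 = 0.00149875
  L_2 = 0.0188417
  L_3 = 0.305822
  L_4 = 0.237604
Multiply by the mixture weights:
  P(Z=1)·L_1 = 0.43 × 0.00149875 = 0.000644461
  P(Z=2)·L_2 = 0.21 × 0.0188417 = 0.00395675
  P(Z=3)·L_3 = 0.10 × 0.305822 = 0.0305822
  P(Z=4)·L_4 = 0.26 × 0.237604 = 0.0617771
Denominator: 0.000644461 + 0.00395675 + 0.0305822 + 0.0617771 = 0.0969605
So the posterior for Coin type 4 is 0.0617771 / 0.0969605 ≈ 0.6371.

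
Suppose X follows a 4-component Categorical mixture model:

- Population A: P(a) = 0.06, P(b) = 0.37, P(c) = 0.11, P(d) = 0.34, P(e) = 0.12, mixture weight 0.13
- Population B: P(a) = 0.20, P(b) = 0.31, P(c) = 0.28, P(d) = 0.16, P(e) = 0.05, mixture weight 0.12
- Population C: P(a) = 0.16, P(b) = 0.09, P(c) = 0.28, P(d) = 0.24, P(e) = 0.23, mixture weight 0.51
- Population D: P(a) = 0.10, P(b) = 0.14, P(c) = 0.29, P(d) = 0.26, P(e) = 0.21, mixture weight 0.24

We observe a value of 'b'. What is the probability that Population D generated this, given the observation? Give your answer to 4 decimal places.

Posterior ∝ prior × likelihood, so P(k | x) ∝ π_k f_k(x); normalise over all components.
Evaluate each component's likelihood at the observed value:
  L_A = 0.37
  L_B = 0.31
  L_C = 0.09
  L_D = 0.14
Weight by the priors:
  π_A·L_A = 0.13 × 0.37 = 0.0481
  π_B·L_B = 0.12 × 0.31 = 0.0372
  π_C·L_C = 0.51 × 0.09 = 0.0459
  π_D·L_D = 0.24 × 0.14 = 0.0336
Marginal: 0.0481 + 0.0372 + 0.0459 + 0.0336 = 0.1648
So the posterior for Population D is 0.0336 / 0.1648 ≈ 0.2039.

0.2039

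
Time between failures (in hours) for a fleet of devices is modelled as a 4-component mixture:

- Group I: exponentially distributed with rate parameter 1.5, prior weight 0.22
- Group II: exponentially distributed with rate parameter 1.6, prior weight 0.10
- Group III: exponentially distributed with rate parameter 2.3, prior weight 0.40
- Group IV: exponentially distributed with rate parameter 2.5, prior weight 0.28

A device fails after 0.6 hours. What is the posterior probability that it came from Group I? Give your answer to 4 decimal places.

Apply Bayes' rule: the posterior for each component is proportional to its prior times its likelihood at x.
Component likelihoods at x = 0.6 hours:
  p_I = 1.5·e^(−1.5·0.6) = 1.5·e^(−0.9000) = 0.609854
  p_II = 1.6·e^(−1.6·0.6) = 1.6·e^(−0.9600) = 0.612629
  p_III = 2.3·e^(−2.3·0.6) = 2.3·e^(−1.3800) = 0.578631
  p_IV = 2.5·e^(−2.5·0.6) = 2.5·e^(−1.5000) = 0.557825
Unnormalised posteriors:
  π_I·p_I = 0.22 × 0.609854 = 0.134168
  π_II·p_II = 0.10 × 0.612629 = 0.0612629
  π_III·p_III = 0.40 × 0.578631 = 0.231452
  π_IV·p_IV = 0.28 × 0.557825 = 0.156191
Marginal: 0.134168 + 0.0612629 + 0.231452 + 0.156191 = 0.583074
So the posterior for Group I is 0.134168 / 0.583074 ≈ 0.2301.

0.2301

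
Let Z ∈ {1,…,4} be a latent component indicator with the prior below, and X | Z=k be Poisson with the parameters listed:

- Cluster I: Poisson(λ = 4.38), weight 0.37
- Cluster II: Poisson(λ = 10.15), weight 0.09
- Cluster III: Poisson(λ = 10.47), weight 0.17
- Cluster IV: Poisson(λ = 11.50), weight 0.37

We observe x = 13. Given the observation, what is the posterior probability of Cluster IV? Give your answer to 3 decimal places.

0.637

Posterior ∝ prior × likelihood, so P(k | x) ∝ π_k f_k(x); normalise over all components.
Poisson probabilities:
  f_I = e^(−4.38)·4.38^13/13! = 0.000439211
  f_II = e^(−10.15)·10.15^13/13! = 0.0761534
  f_III = e^(−10.47)·10.47^13/13! = 0.0827872
  f_IV = e^(−11.50)·11.50^13/13! = 0.100093
Unnormalised posteriors:
  π_I·f_I = 0.37 × 0.000439211 = 0.000162508
  π_II·f_II = 0.09 × 0.0761534 = 0.00685381
  π_III·f_III = 0.17 × 0.0827872 = 0.0140738
  π_IV·f_IV = 0.37 × 0.100093 = 0.0370345
Denominator: 0.000162508 + 0.00685381 + 0.0140738 + 0.0370345 = 0.0581247
So the posterior for Cluster IV is 0.0370345 / 0.0581247 ≈ 0.637.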